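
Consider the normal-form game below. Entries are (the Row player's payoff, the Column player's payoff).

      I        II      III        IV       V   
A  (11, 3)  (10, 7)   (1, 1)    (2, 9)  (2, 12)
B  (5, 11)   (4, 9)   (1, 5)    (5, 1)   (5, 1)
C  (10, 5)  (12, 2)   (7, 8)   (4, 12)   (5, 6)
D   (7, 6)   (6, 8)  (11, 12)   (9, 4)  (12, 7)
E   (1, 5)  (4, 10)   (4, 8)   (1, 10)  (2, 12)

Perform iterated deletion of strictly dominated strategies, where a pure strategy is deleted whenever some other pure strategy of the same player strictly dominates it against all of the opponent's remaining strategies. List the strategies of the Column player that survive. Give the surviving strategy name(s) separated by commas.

III

The Row player's strategy B is strictly dominated by D (I: 7>5, II: 6>4, III: 11>1, IV: 9>5, V: 12>5) and is removed.
The Row player's strategy E is strictly dominated by C (I: 10>1, II: 12>4, III: 7>4, IV: 4>1, V: 5>2) and is removed.
For the Column player, V strictly dominates I on the remaining rows (A: 12>3, C: 6>5, D: 7>6); eliminate I.
The Row player's strategy A is strictly dominated by C (II: 12>10, III: 7>1, IV: 4>2, V: 5>2) and is removed.
For the Column player, III strictly dominates II on the remaining rows (C: 8>2, D: 12>8); eliminate II.
For the Row player, D strictly dominates C on the remaining columns (III: 11>7, IV: 9>4, V: 12>5); eliminate C.
Column IV is eliminated: III beats it against every remaining row (D: 12>4).
For the Column player, III strictly dominates V on the remaining rows (D: 12>7); eliminate V.
Among the remaining strategies, none is strictly dominated by another pure strategy of the same player, so the elimination stops.
Surviving strategies — the Row player: {D}; the Column player: {III}.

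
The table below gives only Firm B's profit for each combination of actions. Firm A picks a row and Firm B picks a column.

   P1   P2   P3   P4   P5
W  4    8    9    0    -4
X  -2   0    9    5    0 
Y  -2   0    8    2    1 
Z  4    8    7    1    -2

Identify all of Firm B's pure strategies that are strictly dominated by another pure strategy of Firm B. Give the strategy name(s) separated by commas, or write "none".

P1, P4, P5

P1: dominated, since P2 does at least as well everywhere (W: 8>4, X: 0>-2, Y: 0>-2, Z: 8>4).
Nothing dominates P2: P1 at W (8>4); P3 at Z (8>7); P4 at W (8>0); P5 at W (8>-4).
P3: no other strategy beats it everywhere (P1 at W (9>4); P2 at W (9>8); P4 at W (9>0); P5 at W (9>-4)).
P4 is strictly dominated by P3 (W: 9>0, X: 9>5, Y: 8>2, Z: 7>1).
P5 is strictly dominated by P3 (W: 9>-4, X: 9>0, Y: 8>1, Z: 7>-2).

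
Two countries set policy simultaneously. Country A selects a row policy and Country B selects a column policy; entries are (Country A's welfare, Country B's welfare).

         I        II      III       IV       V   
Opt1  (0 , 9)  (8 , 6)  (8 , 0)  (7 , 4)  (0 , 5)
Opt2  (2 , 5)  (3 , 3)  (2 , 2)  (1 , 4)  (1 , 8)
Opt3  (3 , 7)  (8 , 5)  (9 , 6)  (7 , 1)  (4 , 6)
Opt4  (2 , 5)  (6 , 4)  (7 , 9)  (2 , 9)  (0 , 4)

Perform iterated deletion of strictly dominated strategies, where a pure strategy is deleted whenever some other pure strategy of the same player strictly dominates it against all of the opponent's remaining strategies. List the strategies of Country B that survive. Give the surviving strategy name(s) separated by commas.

I

Row Opt2 is eliminated: Opt3 beats it against every remaining column (I: 3>2, II: 8>3, III: 9>2, IV: 7>1, V: 4>1).
Row Opt4 is eliminated: Opt3 beats it against every remaining column (I: 3>2, II: 8>6, III: 9>7, IV: 7>2, V: 4>0).
Column II is eliminated: I beats it against every remaining row (Opt1: 9>6, Opt3: 7>5).
For Country B, I strictly dominates III on the remaining rows (Opt1: 9>0, Opt3: 7>6); eliminate III.
For Country B, I strictly dominates IV on the remaining rows (Opt1: 9>4, Opt3: 7>1); eliminate IV.
Country A's strategy Opt1 is strictly dominated by Opt3 (I: 3>0, V: 4>0) and is removed.
For Country B, I strictly dominates V on the remaining rows (Opt3: 7>6); eliminate V.
Among the remaining strategies, none is strictly dominated by another pure strategy of the same player, so the elimination stops.
Surviving strategies — Country A: {Opt3}; Country B: {I}.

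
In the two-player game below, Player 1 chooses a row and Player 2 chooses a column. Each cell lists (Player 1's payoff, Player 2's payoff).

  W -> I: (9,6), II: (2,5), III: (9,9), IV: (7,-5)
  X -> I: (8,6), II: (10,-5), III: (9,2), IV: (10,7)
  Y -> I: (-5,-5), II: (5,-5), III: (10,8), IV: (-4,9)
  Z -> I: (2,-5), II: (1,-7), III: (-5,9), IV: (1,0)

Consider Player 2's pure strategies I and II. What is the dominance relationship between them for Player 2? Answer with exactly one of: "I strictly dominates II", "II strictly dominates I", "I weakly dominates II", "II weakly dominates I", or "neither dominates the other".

I weakly dominates II

I's payoffs vs II's, by Player 1's action — W: 6>5, X: 6>-5, Y: -5=-5, Z: -5>-7.
I is at least as good everywhere and strictly better somewhere (tied only at Y), so I weakly but not strictly dominates II.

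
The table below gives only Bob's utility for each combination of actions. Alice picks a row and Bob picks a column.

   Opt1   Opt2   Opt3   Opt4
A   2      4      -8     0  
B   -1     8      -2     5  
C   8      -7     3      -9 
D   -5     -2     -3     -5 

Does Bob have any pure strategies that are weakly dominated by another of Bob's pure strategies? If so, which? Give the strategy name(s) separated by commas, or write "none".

Opt4

Nothing dominates Opt1: Opt2 at C (8>-7); Opt3 at A (2>-8); Opt4 at A (2>0).
Opt2 is not dominated — it holds its own against Opt1 at A (4>2); Opt3 at A (4>-8); Opt4 at A (4>0).
Nothing dominates Opt3: Opt1 at D (-3>-5); Opt2 at C (3>-7); Opt4 at C (3>-9).
Opt2 weakly dominates Opt4 — A: 4>0, B: 8>5, C: -7>-9, D: -2>-5.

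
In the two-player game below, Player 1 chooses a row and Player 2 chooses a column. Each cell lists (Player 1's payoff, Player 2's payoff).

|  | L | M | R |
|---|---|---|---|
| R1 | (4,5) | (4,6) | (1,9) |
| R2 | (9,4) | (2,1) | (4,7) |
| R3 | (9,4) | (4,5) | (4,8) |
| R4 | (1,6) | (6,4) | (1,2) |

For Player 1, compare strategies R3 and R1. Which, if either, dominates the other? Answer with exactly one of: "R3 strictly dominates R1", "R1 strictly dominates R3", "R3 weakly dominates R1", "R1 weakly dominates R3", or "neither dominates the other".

R3 weakly dominates R1

R3's payoffs vs R1's, by Player 2's action — L: 9>4, M: 4=4, R: 4>1.
R3 is at least as good everywhere and strictly better somewhere (tied only at M), so R3 weakly but not strictly dominates R1.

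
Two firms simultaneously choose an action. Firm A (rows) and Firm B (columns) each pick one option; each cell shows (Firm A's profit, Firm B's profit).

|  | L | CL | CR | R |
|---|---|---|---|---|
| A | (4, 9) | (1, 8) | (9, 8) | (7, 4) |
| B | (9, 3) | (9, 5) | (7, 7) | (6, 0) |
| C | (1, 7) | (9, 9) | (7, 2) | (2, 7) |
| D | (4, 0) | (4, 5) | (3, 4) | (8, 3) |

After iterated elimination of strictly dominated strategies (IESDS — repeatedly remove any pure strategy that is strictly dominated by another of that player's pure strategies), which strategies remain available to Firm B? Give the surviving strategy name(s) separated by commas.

L, CL, CR

Firm B's strategy R is strictly dominated by CL (A: 8>4, B: 5>0, C: 9>7, D: 5>3) and is removed.
For Firm A, B strictly dominates D on the remaining columns (L: 9>4, CL: 9>4, CR: 7>3); eliminate D.
Among the remaining strategies, none is strictly dominated by another pure strategy of the same player, so the elimination stops.
Surviving strategies — Firm A: {A, B, C}; Firm B: {L, CL, CR}.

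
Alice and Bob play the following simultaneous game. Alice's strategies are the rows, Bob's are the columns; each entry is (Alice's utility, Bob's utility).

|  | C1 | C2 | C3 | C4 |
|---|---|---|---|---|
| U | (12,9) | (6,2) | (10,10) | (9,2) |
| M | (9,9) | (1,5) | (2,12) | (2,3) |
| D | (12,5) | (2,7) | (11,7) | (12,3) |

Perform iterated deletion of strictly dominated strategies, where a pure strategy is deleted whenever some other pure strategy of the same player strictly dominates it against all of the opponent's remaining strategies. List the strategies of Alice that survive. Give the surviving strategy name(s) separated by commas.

For Alice, U strictly dominates M on the remaining columns (C1: 12>9, C2: 6>1, C3: 10>2, C4: 9>2); eliminate M.
Column C1 is eliminated: C3 beats it against every remaining row (U: 10>9, D: 7>5).
Bob's strategy C4 is strictly dominated by C3 (U: 10>2, D: 7>3) and is removed.
Among the remaining strategies, none is strictly dominated by another pure strategy of the same player, so the elimination stops.
Surviving strategies — Alice: {U, D}; Bob: {C2, C3}.

U, D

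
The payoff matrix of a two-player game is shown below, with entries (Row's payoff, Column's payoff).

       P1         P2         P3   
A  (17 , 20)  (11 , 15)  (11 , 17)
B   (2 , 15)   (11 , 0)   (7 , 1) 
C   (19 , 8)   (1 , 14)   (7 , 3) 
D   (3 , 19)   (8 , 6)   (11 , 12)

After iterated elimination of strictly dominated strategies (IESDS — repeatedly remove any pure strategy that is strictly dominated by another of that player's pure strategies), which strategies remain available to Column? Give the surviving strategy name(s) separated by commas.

Column's strategy P3 is strictly dominated by P1 (A: 20>17, B: 15>1, C: 8>3, D: 19>12) and is removed.
Row D is eliminated: A beats it against every remaining column (P1: 17>3, P2: 11>8).
Among the remaining strategies, none is strictly dominated by another pure strategy of the same player, so the elimination stops.
Surviving strategies — Row: {A, B, C}; Column: {P1, P2}.

P1, P2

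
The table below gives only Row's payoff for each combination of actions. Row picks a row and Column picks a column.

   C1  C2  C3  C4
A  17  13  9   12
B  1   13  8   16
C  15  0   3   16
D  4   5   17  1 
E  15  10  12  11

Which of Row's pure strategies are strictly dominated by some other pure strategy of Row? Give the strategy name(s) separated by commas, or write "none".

none

Nothing dominates A: B at C1 (17>1); C at C1 (17>15); D at C1 (17>4); E at C1 (17>15).
Nothing dominates B: A at C2 (13=13); C at C2 (13>0); D at C2 (13>5); E at C2 (13>10).
C: no other strategy beats it everywhere (A at C4 (16>12); B at C1 (15>1); D at C1 (15>4); E at C1 (15=15)).
D is not dominated — it holds its own against A at C3 (17>9); B at C1 (4>1); C at C2 (5>0); E at C3 (17>12).
Nothing dominates E: A at C3 (12>9); B at C1 (15>1); C at C1 (15=15); D at C1 (15>4).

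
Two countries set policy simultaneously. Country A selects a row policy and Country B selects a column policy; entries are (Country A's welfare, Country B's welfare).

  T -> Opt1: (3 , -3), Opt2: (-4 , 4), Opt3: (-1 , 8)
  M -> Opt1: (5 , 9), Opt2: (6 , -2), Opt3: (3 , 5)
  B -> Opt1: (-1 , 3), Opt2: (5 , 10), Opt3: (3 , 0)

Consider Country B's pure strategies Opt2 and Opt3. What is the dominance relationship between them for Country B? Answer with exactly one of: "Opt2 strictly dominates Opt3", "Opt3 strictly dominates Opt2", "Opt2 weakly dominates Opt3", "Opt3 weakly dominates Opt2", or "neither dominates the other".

neither dominates the other

Compare Opt2 to Opt3 across each opponent action: T: 4<8, M: -2<5, B: 10>0.
Opt2 does better at B but worse at T, M; neither strategy dominates the other.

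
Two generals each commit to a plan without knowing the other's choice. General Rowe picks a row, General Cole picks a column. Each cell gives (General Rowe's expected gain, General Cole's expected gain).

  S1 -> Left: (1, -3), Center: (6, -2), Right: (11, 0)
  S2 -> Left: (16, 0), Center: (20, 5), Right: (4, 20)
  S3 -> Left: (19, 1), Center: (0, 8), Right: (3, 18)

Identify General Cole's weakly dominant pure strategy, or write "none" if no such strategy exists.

Right

Right vs Left: S1: 0>-3, S2: 20>0, S3: 18>1.
Right vs Center: S1: 0>-2, S2: 20>5, S3: 18>8.
Right is at least as good as every other strategy against every opponent action, so it is weakly dominant.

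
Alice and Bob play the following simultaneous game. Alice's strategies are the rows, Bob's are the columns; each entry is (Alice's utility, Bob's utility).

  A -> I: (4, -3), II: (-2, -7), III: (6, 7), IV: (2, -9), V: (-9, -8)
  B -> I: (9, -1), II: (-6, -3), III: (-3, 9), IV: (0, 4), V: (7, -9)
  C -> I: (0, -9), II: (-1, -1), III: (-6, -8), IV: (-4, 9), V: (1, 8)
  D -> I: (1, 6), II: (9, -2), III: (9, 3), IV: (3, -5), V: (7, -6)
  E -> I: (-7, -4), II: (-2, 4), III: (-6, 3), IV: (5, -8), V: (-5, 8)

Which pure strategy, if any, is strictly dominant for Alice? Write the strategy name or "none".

none

A fails to dominate B at I (4<9).
B fails to dominate A at II (-6<-2).
C fails to dominate A at I (0<4).
D fails to dominate A at I (1<4).
E fails to dominate A at I (-7<4).
No single strategy dominates all the others.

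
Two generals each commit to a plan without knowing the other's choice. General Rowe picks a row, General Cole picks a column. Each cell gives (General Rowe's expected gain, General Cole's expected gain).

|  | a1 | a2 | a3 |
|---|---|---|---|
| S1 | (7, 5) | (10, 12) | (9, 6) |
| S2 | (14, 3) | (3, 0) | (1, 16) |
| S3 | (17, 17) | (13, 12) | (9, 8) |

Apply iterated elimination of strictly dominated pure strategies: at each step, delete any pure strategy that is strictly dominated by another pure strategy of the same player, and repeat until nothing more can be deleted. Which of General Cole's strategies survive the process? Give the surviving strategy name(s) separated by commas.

Row S2 is eliminated: S3 beats it against every remaining column (a1: 17>14, a2: 13>3, a3: 9>1).
Column a3 is eliminated: a2 beats it against every remaining row (S1: 12>6, S3: 12>8).
General Rowe's strategy S1 is strictly dominated by S3 (a1: 17>7, a2: 13>10) and is removed.
General Cole's strategy a2 is strictly dominated by a1 (S3: 17>12) and is removed.
Among the remaining strategies, none is strictly dominated by another pure strategy of the same player, so the elimination stops.
Surviving strategies — General Rowe: {S3}; General Cole: {a1}.

a1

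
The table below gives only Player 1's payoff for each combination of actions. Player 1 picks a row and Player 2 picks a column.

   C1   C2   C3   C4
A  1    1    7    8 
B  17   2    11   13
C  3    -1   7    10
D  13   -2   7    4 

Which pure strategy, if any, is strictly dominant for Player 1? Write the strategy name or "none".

B

B vs A: C1: 17>1, C2: 2>1, C3: 11>7, C4: 13>8.
B vs C: C1: 17>3, C2: 2>-1, C3: 11>7, C4: 13>10.
B vs D: C1: 17>13, C2: 2>-2, C3: 11>7, C4: 13>4.
B strictly beats every other strategy against every opponent action, so it is strictly dominant.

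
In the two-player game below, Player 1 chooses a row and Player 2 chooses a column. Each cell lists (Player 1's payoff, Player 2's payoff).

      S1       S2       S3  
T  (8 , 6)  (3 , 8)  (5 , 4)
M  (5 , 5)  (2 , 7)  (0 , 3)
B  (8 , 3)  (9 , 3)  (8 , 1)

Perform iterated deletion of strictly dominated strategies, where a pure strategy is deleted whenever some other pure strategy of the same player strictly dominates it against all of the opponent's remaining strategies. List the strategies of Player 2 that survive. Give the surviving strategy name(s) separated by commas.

Player 1's strategy M is strictly dominated by T (S1: 8>5, S2: 3>2, S3: 5>0) and is removed.
Player 2's strategy S3 is strictly dominated by S1 (T: 6>4, B: 3>1) and is removed.
Among the remaining strategies, none is strictly dominated by another pure strategy of the same player, so the elimination stops.
Surviving strategies — Player 1: {T, B}; Player 2: {S1, S2}.

S1, S2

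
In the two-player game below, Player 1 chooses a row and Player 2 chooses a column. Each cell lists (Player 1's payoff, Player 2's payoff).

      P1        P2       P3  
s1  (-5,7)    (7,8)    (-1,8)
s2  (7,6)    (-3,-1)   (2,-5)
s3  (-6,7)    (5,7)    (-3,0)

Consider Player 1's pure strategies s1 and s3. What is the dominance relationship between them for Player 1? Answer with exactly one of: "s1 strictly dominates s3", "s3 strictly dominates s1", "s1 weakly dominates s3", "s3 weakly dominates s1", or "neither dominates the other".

s1 strictly dominates s3

Compare s1 to s3 across each choice by Player 2: P1: -5>-6, P2: 7>5, P3: -1>-3.
s1 gives a strictly higher payoff against each choice by Player 2, so s1 strictly dominates s3.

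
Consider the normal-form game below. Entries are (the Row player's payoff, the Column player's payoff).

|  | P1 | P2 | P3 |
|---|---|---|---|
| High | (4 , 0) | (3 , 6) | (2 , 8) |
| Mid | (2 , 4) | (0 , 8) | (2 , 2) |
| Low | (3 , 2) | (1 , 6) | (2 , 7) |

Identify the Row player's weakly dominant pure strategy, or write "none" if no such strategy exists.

High vs Mid: P1: 4>2, P2: 3>0, P3: 2=2.
High vs Low: P1: 4>3, P2: 3>1, P3: 2=2.
High is at least as good as every other strategy against every opponent action, so it is weakly dominant.

High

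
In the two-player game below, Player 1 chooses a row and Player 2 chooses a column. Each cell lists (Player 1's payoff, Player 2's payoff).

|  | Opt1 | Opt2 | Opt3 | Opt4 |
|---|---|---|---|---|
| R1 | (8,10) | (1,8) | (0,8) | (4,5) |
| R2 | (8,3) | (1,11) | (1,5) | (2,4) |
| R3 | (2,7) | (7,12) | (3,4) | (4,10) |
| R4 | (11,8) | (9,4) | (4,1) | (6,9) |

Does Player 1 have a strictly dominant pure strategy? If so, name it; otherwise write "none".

R4

R4 vs R1: Opt1: 11>8, Opt2: 9>1, Opt3: 4>0, Opt4: 6>4.
R4 vs R2: Opt1: 11>8, Opt2: 9>1, Opt3: 4>1, Opt4: 6>2.
R4 vs R3: Opt1: 11>2, Opt2: 9>7, Opt3: 4>3, Opt4: 6>4.
R4 strictly beats every other strategy against every opponent action, so it is strictly dominant.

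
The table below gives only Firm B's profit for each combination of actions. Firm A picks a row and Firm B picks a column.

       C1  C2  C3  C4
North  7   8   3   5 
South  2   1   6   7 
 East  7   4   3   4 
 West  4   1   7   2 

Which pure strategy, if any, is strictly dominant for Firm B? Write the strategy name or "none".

C1 fails to dominate C2 at North (7<8).
C2 fails to dominate C1 at South (1<2).
C3 fails to dominate C1 at North (3<7).
C4 fails to dominate C1 at North (5<7).
No single strategy dominates all the others.

none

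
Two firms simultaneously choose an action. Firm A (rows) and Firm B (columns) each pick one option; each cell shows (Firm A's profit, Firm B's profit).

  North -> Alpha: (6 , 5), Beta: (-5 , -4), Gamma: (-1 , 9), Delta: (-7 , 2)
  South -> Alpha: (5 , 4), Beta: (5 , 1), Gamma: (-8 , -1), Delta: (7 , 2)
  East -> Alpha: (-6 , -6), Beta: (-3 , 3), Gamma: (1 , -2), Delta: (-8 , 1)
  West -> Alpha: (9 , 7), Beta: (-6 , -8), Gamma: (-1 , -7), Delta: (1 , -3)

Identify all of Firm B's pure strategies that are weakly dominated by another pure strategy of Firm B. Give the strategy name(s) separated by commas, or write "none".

Nothing dominates Alpha: Beta at North (5>-4); Gamma at South (4>-1); Delta at North (5>2).
Beta: no other strategy beats it everywhere (Alpha at East (3>-6); Gamma at South (1>-1); Delta at East (3>1)).
Gamma: no other strategy beats it everywhere (Alpha at North (9>5); Beta at North (9>-4); Delta at North (9>2)).
Delta is not dominated — it holds its own against Alpha at East (1>-6); Beta at North (2>-4); Gamma at South (2>-1).

none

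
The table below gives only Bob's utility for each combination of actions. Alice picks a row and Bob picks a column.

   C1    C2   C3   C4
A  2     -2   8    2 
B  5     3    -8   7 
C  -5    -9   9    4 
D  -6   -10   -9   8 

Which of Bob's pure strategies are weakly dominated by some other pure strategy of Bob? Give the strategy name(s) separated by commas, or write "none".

C1: dominated, since C4 does at least as well everywhere (A: 2=2, B: 7>5, C: 4>-5, D: 8>-6).
C1 weakly dominates C2 — A: 2>-2, B: 5>3, C: -5>-9, D: -6>-10.
C3 is not dominated — it holds its own against C1 at A (8>2); C2 at A (8>-2); C4 at A (8>2).
C4: no other strategy beats it everywhere (C1 at B (7>5); C2 at A (2>-2); C3 at B (7>-8)).

C1, C2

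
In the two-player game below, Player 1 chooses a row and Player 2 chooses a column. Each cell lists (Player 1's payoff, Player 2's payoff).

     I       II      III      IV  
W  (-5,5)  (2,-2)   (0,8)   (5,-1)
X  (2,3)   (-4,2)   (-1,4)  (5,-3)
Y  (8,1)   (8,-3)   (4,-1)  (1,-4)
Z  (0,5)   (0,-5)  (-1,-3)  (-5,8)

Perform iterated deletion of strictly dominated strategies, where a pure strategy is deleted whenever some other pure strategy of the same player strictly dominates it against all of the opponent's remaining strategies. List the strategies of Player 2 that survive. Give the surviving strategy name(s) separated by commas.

I

For Player 1, Y strictly dominates Z on the remaining columns (I: 8>0, II: 8>0, III: 4>-1, IV: 1>-5); eliminate Z.
Player 2's strategy II is strictly dominated by I (W: 5>-2, X: 3>2, Y: 1>-3) and is removed.
Player 2's strategy IV is strictly dominated by I (W: 5>-1, X: 3>-3, Y: 1>-4) and is removed.
For Player 1, Y strictly dominates W on the remaining columns (I: 8>-5, III: 4>0); eliminate W.
For Player 1, Y strictly dominates X on the remaining columns (I: 8>2, III: 4>-1); eliminate X.
For Player 2, I strictly dominates III on the remaining rows (Y: 1>-1); eliminate III.
Among the remaining strategies, none is strictly dominated by another pure strategy of the same player, so the elimination stops.
Surviving strategies — Player 1: {Y}; Player 2: {I}.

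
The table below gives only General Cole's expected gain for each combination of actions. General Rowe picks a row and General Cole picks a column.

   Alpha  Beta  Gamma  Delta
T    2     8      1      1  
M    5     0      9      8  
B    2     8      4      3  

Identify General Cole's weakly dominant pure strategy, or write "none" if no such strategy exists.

none

Alpha fails to dominate Beta at T (2<8).
Beta fails to dominate Alpha at M (0<5).
Gamma fails to dominate Alpha at T (1<2).
Delta fails to dominate Alpha at T (1<2).
No single strategy dominates all the others.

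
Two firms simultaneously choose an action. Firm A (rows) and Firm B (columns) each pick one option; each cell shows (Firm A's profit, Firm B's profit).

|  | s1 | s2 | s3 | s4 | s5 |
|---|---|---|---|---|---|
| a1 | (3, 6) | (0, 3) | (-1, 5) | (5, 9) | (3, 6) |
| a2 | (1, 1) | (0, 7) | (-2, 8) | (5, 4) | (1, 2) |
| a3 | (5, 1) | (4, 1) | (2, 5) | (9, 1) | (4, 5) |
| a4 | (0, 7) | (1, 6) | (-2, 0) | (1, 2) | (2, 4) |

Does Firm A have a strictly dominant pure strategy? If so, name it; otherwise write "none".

a3 vs a1: s1: 5>3, s2: 4>0, s3: 2>-1, s4: 9>5, s5: 4>3.
a3 vs a2: s1: 5>1, s2: 4>0, s3: 2>-2, s4: 9>5, s5: 4>1.
a3 vs a4: s1: 5>0, s2: 4>1, s3: 2>-2, s4: 9>1, s5: 4>2.
a3 strictly beats every other strategy against every opponent action, so it is strictly dominant.

a3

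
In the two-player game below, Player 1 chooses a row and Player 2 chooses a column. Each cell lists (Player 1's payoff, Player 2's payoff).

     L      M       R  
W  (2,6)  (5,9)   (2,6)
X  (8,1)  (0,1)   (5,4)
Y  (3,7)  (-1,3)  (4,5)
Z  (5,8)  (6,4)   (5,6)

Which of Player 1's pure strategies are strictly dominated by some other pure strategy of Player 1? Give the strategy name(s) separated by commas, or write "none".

W is strictly dominated by Z (L: 5>2, M: 6>5, R: 5>2).
X: no other strategy beats it everywhere (W at L (8>2); Y at L (8>3); Z at L (8>5)).
Y is strictly dominated by X (L: 8>3, M: 0>-1, R: 5>4).
Z: no other strategy beats it everywhere (W at L (5>2); X at M (6>0); Y at L (5>3)).

W, Y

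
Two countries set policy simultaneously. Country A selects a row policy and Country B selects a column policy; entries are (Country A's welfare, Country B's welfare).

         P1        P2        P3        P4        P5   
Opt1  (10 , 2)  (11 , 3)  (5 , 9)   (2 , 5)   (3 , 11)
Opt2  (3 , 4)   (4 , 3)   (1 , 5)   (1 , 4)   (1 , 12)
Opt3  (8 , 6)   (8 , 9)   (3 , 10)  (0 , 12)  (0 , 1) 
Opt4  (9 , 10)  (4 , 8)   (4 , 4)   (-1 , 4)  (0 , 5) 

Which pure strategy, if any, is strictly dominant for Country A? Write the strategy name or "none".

Opt1

Opt1 vs Opt2: P1: 10>3, P2: 11>4, P3: 5>1, P4: 2>1, P5: 3>1.
Opt1 vs Opt3: P1: 10>8, P2: 11>8, P3: 5>3, P4: 2>0, P5: 3>0.
Opt1 vs Opt4: P1: 10>9, P2: 11>4, P3: 5>4, P4: 2>-1, P5: 3>0.
Opt1 strictly beats every other strategy against every opponent action, so it is strictly dominant.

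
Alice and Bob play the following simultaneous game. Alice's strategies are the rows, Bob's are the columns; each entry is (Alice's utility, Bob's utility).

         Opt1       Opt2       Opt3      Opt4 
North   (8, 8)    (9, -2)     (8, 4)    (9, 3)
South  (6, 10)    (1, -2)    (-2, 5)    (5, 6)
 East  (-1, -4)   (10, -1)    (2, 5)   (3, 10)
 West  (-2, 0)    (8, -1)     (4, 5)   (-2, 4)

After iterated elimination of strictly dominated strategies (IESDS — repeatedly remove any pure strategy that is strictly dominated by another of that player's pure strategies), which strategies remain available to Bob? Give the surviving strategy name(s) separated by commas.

Opt1

Alice's strategy South is strictly dominated by North (Opt1: 8>6, Opt2: 9>1, Opt3: 8>-2, Opt4: 9>5) and is removed.
Row West is eliminated: North beats it against every remaining column (Opt1: 8>-2, Opt2: 9>8, Opt3: 8>4, Opt4: 9>-2).
Bob's strategy Opt2 is strictly dominated by Opt3 (North: 4>-2, East: 5>-1) and is removed.
Row East is eliminated: North beats it against every remaining column (Opt1: 8>-1, Opt3: 8>2, Opt4: 9>3).
For Bob, Opt1 strictly dominates Opt3 on the remaining rows (North: 8>4); eliminate Opt3.
For Bob, Opt1 strictly dominates Opt4 on the remaining rows (North: 8>3); eliminate Opt4.
Among the remaining strategies, none is strictly dominated by another pure strategy of the same player, so the elimination stops.
Surviving strategies — Alice: {North}; Bob: {Opt1}.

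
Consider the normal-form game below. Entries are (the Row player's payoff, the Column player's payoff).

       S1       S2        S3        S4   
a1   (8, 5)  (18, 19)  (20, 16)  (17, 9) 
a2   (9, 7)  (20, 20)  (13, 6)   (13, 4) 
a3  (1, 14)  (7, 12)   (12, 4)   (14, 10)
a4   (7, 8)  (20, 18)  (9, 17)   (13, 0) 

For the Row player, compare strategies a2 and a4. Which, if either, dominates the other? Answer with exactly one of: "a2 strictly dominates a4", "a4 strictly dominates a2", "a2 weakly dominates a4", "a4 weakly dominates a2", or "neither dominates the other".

a2's payoffs vs a4's, by the Column player's action — S1: 9>7, S2: 20=20, S3: 13>9, S4: 13=13.
a2 is at least as good everywhere and strictly better somewhere (tied only at S2, S4), so a2 weakly but not strictly dominates a4.

a2 weakly dominates a4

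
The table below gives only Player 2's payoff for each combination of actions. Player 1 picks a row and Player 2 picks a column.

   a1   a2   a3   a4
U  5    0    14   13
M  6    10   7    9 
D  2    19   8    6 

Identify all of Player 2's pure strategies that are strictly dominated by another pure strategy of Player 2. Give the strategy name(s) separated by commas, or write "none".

a1

a1 is strictly dominated by a3 (U: 14>5, M: 7>6, D: 8>2).
a2 is not dominated — it holds its own against a1 at M (10>6); a3 at M (10>7); a4 at M (10>9).
a3: no other strategy beats it everywhere (a1 at U (14>5); a2 at U (14>0); a4 at U (14>13)).
a4: no other strategy beats it everywhere (a1 at U (13>5); a2 at U (13>0); a3 at M (9>7)).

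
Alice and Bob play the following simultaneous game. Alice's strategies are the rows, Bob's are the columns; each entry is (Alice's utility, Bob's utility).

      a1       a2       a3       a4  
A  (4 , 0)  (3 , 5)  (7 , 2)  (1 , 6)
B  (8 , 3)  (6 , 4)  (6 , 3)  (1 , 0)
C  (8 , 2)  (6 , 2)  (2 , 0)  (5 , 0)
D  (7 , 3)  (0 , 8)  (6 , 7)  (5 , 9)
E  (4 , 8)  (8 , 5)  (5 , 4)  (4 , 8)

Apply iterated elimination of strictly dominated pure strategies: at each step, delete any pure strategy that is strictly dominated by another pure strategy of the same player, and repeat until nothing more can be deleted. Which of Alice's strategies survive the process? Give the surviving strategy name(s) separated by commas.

B, C, D, E

Column a3 is eliminated: a2 beats it against every remaining row (A: 5>2, B: 4>3, C: 2>0, D: 8>7, E: 5>4).
Alice's strategy A is strictly dominated by C (a1: 8>4, a2: 6>3, a4: 5>1) and is removed.
Among the remaining strategies, none is strictly dominated by another pure strategy of the same player, so the elimination stops.
Surviving strategies — Alice: {B, C, D, E}; Bob: {a1, a2, a4}.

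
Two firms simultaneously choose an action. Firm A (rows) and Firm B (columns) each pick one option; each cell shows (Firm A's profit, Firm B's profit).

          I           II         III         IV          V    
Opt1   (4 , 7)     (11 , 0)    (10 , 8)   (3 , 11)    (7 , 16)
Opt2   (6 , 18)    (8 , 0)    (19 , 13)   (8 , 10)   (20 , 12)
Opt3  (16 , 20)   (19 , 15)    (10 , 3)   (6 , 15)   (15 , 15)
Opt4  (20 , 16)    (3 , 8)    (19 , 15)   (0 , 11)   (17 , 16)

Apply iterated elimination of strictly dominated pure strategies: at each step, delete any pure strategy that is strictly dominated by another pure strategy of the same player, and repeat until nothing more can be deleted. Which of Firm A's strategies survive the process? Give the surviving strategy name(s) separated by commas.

Opt2, Opt4

Column II is eliminated: I beats it against every remaining row (Opt1: 7>0, Opt2: 18>0, Opt3: 20>15, Opt4: 16>8).
Row Opt1 is eliminated: Opt2 beats it against every remaining column (I: 6>4, III: 19>10, IV: 8>3, V: 20>7).
For Firm B, I strictly dominates III on the remaining rows (Opt2: 18>13, Opt3: 20>3, Opt4: 16>15); eliminate III.
Firm B's strategy IV is strictly dominated by I (Opt2: 18>10, Opt3: 20>15, Opt4: 16>11) and is removed.
Row Opt3 is eliminated: Opt4 beats it against every remaining column (I: 20>16, V: 17>15).
Among the remaining strategies, none is strictly dominated by another pure strategy of the same player, so the elimination stops.
Surviving strategies — Firm A: {Opt2, Opt4}; Firm B: {I, V}.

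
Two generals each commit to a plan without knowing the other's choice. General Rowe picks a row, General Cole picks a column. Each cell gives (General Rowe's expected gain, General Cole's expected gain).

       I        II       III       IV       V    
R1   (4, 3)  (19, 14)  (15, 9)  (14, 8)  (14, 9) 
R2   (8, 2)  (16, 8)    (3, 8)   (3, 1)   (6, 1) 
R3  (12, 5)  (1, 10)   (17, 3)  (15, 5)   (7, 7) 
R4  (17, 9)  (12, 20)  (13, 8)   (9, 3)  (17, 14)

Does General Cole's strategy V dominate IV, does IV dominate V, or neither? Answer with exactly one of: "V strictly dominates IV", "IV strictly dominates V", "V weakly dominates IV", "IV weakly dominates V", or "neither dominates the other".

V weakly dominates IV

V's payoffs vs IV's, by General Rowe's action — R1: 9>8, R2: 1=1, R3: 7>5, R4: 14>3.
V is at least as good everywhere and strictly better somewhere (tied only at R2), so V weakly but not strictly dominates IV.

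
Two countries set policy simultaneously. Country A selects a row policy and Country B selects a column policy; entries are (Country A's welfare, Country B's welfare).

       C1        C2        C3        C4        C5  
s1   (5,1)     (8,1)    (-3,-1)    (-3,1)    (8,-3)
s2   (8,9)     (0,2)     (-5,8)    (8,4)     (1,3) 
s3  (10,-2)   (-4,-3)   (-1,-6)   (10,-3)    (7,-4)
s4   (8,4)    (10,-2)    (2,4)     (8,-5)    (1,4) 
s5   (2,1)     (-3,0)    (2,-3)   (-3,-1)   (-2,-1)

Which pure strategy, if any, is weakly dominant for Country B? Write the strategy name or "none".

C1 vs C2: s1: 1=1, s2: 9>2, s3: -2>-3, s4: 4>-2, s5: 1>0.
C1 vs C3: s1: 1>-1, s2: 9>8, s3: -2>-6, s4: 4=4, s5: 1>-3.
C1 vs C4: s1: 1=1, s2: 9>4, s3: -2>-3, s4: 4>-5, s5: 1>-1.
C1 vs C5: s1: 1>-3, s2: 9>3, s3: -2>-4, s4: 4=4, s5: 1>-1.
C1 is at least as good as every other strategy against every opponent action, so it is weakly dominant.

C1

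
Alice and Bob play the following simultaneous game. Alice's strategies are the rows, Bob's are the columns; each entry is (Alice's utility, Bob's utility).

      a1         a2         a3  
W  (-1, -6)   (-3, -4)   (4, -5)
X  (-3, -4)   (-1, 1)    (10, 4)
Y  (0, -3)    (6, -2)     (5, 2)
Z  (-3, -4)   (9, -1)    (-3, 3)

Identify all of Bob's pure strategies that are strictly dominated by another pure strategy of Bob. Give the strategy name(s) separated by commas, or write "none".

a2 strictly dominates a1 — W: -4>-6, X: 1>-4, Y: -2>-3, Z: -1>-4.
Nothing dominates a2: a1 at W (-4>-6); a3 at W (-4>-5).
Nothing dominates a3: a1 at W (-5>-6); a2 at X (4>1).

a1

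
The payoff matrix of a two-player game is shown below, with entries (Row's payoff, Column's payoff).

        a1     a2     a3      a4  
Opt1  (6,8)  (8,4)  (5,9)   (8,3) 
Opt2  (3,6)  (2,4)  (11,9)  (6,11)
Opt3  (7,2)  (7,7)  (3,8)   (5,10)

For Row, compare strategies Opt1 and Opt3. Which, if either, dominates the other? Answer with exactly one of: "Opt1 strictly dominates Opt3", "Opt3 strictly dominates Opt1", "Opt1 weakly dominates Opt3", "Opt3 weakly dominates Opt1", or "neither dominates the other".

Compare Opt1 to Opt3 across every action of Column: a1: 6<7, a2: 8>7, a3: 5>3, a4: 8>5.
Opt1 does better at a2, a3, a4 but worse at a1; neither strategy dominates the other.

neither dominates the other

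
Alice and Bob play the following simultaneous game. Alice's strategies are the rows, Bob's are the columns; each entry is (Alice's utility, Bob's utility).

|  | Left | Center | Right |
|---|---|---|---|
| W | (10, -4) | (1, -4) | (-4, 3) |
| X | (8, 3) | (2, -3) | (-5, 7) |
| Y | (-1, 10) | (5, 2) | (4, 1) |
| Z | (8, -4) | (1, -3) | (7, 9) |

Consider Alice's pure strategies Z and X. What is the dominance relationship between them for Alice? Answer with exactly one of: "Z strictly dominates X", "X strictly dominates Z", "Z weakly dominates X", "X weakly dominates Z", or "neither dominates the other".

Compare Z to X across each opponent action: Left: 8=8, Center: 1<2, Right: 7>-5.
Z does better at Right but worse at Center; neither strategy dominates the other.

neither dominates the other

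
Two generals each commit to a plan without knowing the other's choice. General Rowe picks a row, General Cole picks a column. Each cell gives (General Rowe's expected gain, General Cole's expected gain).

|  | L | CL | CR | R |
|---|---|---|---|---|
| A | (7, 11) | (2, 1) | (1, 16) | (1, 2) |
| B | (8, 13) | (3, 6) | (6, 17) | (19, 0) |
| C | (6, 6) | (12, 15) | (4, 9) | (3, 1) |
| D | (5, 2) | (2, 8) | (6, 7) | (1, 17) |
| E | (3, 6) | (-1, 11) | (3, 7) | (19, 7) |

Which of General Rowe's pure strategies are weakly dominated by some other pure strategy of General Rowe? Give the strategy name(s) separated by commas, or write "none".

A is weakly dominated by B (L: 8>7, CL: 3>2, CR: 6>1, R: 19>1).
B is not dominated — it holds its own against A at L (8>7); C at L (8>6); D at L (8>5); E at L (8>3).
C is not dominated — it holds its own against A at CL (12>2); B at CL (12>3); D at L (6>5); E at L (6>3).
D: dominated, since B does at least as well everywhere (L: 8>5, CL: 3>2, CR: 6=6, R: 19>1).
B weakly dominates E — L: 8>3, CL: 3>-1, CR: 6>3, R: 19=19.

A, D, E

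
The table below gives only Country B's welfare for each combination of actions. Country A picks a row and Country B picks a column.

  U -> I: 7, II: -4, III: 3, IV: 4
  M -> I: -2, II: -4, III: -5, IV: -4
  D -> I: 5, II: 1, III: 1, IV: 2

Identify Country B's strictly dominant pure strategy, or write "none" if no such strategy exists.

I vs II: U: 7>-4, M: -2>-4, D: 5>1.
I vs III: U: 7>3, M: -2>-5, D: 5>1.
I vs IV: U: 7>4, M: -2>-4, D: 5>2.
I strictly beats every other strategy against every opponent action, so it is strictly dominant.

I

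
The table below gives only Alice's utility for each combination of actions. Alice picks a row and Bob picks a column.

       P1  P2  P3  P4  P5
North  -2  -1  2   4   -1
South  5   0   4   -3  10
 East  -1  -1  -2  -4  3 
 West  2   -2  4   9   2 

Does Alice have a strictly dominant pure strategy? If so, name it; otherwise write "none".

none

North fails to dominate South at P1 (-2<5).
South fails to dominate North at P4 (-3<4).
East fails to dominate North at P2 (-1=-1).
West fails to dominate North at P2 (-2<-1).
No single strategy dominates all the others.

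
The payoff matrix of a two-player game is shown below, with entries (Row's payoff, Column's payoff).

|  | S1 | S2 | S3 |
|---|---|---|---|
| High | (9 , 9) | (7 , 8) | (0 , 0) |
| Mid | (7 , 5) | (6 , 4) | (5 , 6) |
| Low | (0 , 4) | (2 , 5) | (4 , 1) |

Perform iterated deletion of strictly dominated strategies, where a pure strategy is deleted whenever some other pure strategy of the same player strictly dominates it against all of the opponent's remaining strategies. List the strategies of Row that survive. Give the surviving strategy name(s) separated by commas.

Row Low is eliminated: Mid beats it against every remaining column (S1: 7>0, S2: 6>2, S3: 5>4).
Column's strategy S2 is strictly dominated by S1 (High: 9>8, Mid: 5>4) and is removed.
Among the remaining strategies, none is strictly dominated by another pure strategy of the same player, so the elimination stops.
Surviving strategies — Row: {High, Mid}; Column: {S1, S3}.

High, Mid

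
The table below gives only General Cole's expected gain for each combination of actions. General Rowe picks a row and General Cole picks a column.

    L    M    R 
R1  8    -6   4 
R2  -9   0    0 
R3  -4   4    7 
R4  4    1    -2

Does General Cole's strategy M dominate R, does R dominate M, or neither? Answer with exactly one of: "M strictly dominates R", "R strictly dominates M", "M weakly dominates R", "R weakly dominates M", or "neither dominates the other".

neither dominates the other

M's payoffs vs R's, by General Rowe's action — R1: -6<4, R2: 0=0, R3: 4<7, R4: 1>-2.
M does better at R4 but worse at R1, R3; neither strategy dominates the other.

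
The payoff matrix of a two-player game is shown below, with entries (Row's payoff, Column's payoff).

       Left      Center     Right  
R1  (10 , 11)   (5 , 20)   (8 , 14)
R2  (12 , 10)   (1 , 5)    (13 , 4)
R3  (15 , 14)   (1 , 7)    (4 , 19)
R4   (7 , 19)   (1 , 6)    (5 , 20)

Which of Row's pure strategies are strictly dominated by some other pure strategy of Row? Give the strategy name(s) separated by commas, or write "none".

R4

R1: no other strategy beats it everywhere (R2 at Center (5>1); R3 at Center (5>1); R4 at Left (10>7)).
Nothing dominates R2: R1 at Left (12>10); R3 at Center (1=1); R4 at Left (12>7).
R3 is not dominated — it holds its own against R1 at Left (15>10); R2 at Left (15>12); R4 at Left (15>7).
R4 is strictly dominated by R1 (Left: 10>7, Center: 5>1, Right: 8>5).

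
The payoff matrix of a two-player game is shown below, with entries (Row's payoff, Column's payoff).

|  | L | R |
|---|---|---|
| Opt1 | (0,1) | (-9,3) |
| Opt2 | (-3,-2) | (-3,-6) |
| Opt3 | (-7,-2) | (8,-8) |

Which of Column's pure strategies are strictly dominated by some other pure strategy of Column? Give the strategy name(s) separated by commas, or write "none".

L is not dominated — it holds its own against R at Opt2 (-2>-6).
R is not dominated — it holds its own against L at Opt1 (3>1).

none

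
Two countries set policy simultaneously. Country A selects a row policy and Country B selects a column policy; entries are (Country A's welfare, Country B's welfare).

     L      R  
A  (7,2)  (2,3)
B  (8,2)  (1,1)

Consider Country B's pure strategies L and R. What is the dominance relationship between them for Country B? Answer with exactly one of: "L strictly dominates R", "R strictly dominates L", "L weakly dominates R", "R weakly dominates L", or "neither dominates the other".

neither dominates the other

Compare L to R across each opponent action: A: 2<3, B: 2>1.
L does better at B but worse at A; neither strategy dominates the other.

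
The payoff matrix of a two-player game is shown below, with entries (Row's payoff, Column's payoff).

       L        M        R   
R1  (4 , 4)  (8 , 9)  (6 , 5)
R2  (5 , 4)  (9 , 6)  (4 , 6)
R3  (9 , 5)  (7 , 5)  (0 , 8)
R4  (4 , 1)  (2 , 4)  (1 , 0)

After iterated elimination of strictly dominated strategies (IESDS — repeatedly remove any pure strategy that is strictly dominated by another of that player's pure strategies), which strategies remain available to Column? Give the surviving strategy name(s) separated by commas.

For Row, R2 strictly dominates R4 on the remaining columns (L: 5>4, M: 9>2, R: 4>1); eliminate R4.
Column L is eliminated: R beats it against every remaining row (R1: 5>4, R2: 6>4, R3: 8>5).
For Row, R1 strictly dominates R3 on the remaining columns (M: 8>7, R: 6>0); eliminate R3.
Among the remaining strategies, none is strictly dominated by another pure strategy of the same player, so the elimination stops.
Surviving strategies — Row: {R1, R2}; Column: {M, R}.

M, R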